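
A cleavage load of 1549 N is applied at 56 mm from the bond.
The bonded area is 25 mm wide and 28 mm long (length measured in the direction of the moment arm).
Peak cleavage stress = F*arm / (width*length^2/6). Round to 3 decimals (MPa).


Moment = 1549 * 56 = 86744 N*mm
Section modulus = 25 * 784 / 6 = 19600 / 6 mm^3
Stress = 86744 / (19600 / 6) = 520464 / 19600
= 26.554 MPa

26.554


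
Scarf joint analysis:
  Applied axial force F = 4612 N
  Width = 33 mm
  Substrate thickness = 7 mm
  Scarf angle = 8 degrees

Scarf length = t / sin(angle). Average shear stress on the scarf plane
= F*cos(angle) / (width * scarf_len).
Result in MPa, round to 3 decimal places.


Scarf length = 7 / sin(8 deg) = 50.2971 mm
cos(8 deg) = 0.990268
Shear = 4612 * 0.990268 / (33 * 50.2971)
= 2.752 MPa

2.752


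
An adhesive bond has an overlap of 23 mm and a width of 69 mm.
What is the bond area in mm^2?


Bond area = overlap * width
= 23 * 69
= 1587 mm^2

1587


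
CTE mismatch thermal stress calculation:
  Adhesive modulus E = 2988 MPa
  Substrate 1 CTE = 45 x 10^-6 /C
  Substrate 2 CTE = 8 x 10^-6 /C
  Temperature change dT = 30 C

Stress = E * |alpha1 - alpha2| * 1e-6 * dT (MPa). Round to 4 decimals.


delta_alpha = |45 - 8| = 37 x 10^-6/C
Stress = 2988 * 37e-6 * 30
= 3.3167 MPa

3.3167


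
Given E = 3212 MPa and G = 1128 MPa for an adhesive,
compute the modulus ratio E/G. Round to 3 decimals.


E/G ratio = 3212 / 1128 = 2.848

2.848


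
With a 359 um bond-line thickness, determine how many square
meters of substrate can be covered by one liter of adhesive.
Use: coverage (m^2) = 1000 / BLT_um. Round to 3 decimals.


Coverage = 1000 / 359 = 2.786 m^2

2.786


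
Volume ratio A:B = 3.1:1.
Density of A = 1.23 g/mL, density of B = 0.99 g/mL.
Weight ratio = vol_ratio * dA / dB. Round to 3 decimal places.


Wt ratio = 3.1 * 1.23 / 0.99
= 3.852

3.852


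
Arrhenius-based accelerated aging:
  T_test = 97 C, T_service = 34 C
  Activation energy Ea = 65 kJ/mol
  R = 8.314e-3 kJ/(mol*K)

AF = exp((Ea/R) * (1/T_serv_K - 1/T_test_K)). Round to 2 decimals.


T_test_K = 370.15, T_serv_K = 307.15
AF = exp((65/8.314e-3) * (1/307.15 - 1/370.15))
= 76.12

76.12


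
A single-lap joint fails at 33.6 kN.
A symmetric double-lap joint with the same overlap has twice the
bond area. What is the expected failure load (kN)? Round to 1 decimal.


Double-lap load = 2 * 33.6 = 67.2 kN

67.2


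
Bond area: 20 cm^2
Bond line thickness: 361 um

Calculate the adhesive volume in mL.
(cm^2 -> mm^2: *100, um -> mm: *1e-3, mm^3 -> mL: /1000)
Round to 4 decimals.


V = 20*100 * 361*1e-3 / 1000
= 0.7220 mL

0.7220


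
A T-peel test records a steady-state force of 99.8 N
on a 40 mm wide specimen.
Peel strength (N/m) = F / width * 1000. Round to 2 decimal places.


Peel strength = 99.8 / 40 * 1000
= 2495.00 N/m

2495.00


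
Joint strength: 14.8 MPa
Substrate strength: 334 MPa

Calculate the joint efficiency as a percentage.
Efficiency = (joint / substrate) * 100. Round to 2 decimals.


Efficiency = (14.8 / 334) * 100 = 4.43%

4.43


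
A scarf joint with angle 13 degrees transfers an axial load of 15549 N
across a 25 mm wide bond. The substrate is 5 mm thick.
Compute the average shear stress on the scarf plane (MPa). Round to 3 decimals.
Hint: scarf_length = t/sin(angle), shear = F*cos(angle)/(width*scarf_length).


scarf_length = 5 / sin(13 deg) = 22.2271 mm
cos(13 deg) = 0.974370
shear stress = 15549 * 0.974370 / (25 * 22.2271)
= 27.265 MPa

27.265


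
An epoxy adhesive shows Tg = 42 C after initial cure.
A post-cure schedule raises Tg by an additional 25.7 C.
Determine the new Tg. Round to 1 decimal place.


New Tg = 42 + 25.7
= 67.7 C

67.7


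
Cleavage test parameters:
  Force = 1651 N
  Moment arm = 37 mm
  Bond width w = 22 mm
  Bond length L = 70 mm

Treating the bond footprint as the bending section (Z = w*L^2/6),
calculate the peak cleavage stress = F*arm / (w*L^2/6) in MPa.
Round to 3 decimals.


M = 1651 * 37 = 61087 N*mm
Z = 22 * 70^2 / 6 = 107800 / 6 mm^3
sigma = M / Z = 6 * 61087 / 107800 = 366522 / 107800
= 3.400 MPa

3.400


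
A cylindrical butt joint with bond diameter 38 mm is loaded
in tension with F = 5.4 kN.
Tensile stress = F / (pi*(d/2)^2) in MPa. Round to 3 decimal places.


Area = pi * (38/2)^2 = 1134.1149 mm^2
Stress = 5.4*1000 / 1134.1149
= 4.761 MPa

4.761


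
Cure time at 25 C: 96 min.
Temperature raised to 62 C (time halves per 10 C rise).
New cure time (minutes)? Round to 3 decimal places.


Acceleration factor = 2^(37/10) = 12.9960
New time = 96 / 12.9960 = 7.387 min

7.387


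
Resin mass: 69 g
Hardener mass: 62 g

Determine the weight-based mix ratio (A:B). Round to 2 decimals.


Ratio = 69 / 62 = 1.11

1.11


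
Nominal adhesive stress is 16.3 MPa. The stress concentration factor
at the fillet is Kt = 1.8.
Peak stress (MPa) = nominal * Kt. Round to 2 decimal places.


Peak = 16.3 * 1.8 = 29.34 MPa

29.34


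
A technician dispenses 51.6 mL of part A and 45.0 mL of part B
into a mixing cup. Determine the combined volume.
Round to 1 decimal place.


Combined volume = 51.6 + 45.0
= 96.6 mL

96.6


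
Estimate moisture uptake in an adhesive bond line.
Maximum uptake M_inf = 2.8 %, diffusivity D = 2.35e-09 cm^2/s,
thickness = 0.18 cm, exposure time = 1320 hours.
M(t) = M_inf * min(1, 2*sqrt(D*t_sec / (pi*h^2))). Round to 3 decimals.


Convert time: 1320 h = 4752000 s
ratio = min(1, 2*sqrt(2.35e-09*4752000/(pi*0.18^2)))
= 0.662452
M(t) = 2.8 * 0.662452 = 1.855%

1.855


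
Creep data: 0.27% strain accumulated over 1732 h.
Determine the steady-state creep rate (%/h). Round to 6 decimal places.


Rate = 0.27 / 1732 = 0.000156 %/h

0.000156


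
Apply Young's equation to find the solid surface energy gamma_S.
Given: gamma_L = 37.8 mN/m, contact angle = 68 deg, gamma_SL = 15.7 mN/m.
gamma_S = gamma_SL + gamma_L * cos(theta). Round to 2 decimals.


theta_rad = 68 * pi/180 = 1.186824
gamma_S = 15.7 + 37.8 * cos(1.186824)
= 29.86 mN/m

29.86


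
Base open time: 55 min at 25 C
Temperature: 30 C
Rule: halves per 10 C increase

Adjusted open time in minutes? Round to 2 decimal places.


Acceleration = 2^((30-25)/10) = 1.4142
Open time = 55 / 1.4142 = 38.89 min

38.89


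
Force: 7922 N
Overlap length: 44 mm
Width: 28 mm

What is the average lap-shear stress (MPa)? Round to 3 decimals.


Average shear stress = F / (overlap * width)
= 7922 / (44 * 28)
= 6.430 MPa

6.430


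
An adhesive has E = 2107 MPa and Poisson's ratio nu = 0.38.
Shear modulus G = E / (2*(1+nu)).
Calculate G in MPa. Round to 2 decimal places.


G = 2107 / (2*(1+0.38))
= 2107 / 2.76
= 763.41 MPa

763.41


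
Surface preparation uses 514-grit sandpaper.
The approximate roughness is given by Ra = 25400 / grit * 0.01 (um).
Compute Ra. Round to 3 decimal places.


Ra = 25400 / 514 * 0.01
= 254 / 514
= 0.494 um

0.494


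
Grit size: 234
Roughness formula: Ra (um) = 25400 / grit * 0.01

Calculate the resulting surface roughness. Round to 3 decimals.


Ra = 25400 / 234 * 0.01
= 1.085 um

1.085


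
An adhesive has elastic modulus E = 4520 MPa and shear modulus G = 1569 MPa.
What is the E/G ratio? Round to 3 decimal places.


E/G = 4520 / 1569 = 2.881

2.881


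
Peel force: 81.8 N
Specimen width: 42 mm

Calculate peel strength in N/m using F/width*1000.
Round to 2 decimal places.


Peel strength = 81.8 / 42 * 1000 = 1947.62 N/m

1947.62


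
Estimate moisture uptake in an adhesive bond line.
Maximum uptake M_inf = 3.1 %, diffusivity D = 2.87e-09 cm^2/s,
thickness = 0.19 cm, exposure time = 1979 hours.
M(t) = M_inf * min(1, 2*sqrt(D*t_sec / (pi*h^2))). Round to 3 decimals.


Convert time: 1979 h = 7124400 s
ratio = min(1, 2*sqrt(2.87e-09*7124400/(pi*0.19^2)))
= 0.849213
M(t) = 3.1 * 0.849213 = 2.633%

2.633


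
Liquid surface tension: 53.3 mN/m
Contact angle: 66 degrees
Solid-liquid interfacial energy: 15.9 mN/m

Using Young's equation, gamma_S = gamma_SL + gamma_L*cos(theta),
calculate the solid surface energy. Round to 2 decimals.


gamma_S = 15.9 + 53.3 * cos(66)
= 37.58 mN/m

37.58


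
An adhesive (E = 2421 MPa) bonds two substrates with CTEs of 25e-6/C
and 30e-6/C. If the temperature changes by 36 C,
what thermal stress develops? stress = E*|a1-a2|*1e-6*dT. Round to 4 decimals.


Stress = 2421 * |25 - 30| * 1e-6 * 36
= 0.4358 MPa

0.4358


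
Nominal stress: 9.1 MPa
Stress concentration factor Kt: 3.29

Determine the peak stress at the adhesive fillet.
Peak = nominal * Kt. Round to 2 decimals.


Peak stress = 9.1 * 3.29
= 29.94 MPa

29.94


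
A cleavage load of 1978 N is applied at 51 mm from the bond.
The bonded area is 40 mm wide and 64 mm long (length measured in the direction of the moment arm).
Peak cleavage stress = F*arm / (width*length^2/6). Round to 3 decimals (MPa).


Moment = 1978 * 51 = 100878 N*mm
Section modulus = 40 * 4096 / 6 = 163840 / 6 mm^3
Stress = 100878 / (163840 / 6) = 605268 / 163840
= 3.694 MPa

3.694


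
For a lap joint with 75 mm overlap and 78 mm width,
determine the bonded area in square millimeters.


Area = 75 * 78 = 5850 mm^2

5850


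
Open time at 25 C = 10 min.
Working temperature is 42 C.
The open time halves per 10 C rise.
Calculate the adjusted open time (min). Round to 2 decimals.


factor = 2^((42 - 25) / 10) = 3.2490
ot = 10 / 3.2490 = 3.08 min

3.08


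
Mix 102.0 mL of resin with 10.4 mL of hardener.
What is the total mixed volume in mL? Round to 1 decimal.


Total = 102.0 + 10.4 = 112.4 mL

112.4


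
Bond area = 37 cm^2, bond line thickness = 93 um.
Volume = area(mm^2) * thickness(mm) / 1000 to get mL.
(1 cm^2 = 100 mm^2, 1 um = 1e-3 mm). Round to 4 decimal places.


area_mm2 = 37 * 100 = 3700
blt_mm = 93 * 1e-3 = 0.093
vol_mm3 = 3700 * 0.093 = 344.1
vol_mL = 344.1 / 1000 = 0.3441 mL

0.3441


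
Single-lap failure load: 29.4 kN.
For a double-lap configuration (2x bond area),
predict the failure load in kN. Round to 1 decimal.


Failure load = 29.4 * 2 = 58.8 kN

58.8


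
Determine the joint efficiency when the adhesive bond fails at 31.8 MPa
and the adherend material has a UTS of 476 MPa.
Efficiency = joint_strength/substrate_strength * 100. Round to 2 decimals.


Joint efficiency = 31.8 / 476 * 100
= 6.68%

6.68


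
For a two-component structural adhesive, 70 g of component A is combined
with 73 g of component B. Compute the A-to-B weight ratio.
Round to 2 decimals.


Weight ratio A:B = 70 / 73
= 0.96

0.96


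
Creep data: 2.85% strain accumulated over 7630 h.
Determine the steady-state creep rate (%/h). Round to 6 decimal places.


Rate = 2.85 / 7630 = 0.000374 %/h

0.000374


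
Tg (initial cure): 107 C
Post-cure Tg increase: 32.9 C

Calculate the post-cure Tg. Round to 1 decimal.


Post-cure Tg = 107 + 32.9 = 139.9 C

139.9


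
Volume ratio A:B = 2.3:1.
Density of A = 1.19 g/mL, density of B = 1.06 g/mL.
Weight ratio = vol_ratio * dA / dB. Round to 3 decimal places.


Wt ratio = 2.3 * 1.19 / 1.06
= 2.582

2.582


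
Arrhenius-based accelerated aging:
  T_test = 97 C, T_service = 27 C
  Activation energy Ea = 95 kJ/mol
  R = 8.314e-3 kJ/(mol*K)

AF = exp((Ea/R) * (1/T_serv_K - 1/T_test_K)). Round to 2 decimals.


T_test_K = 370.15, T_serv_K = 300.15
AF = exp((95/8.314e-3) * (1/300.15 - 1/370.15))
= 1338.61

1338.61


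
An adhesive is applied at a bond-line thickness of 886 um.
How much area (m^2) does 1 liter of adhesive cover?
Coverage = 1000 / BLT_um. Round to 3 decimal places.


Coverage = 1000 / 886 = 1.129 m^2

1.129


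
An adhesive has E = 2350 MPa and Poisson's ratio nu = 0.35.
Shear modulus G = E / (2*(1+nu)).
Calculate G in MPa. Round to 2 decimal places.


G = 2350 / (2*(1+0.35))
= 2350 / 2.70
= 870.37 MPa

870.37


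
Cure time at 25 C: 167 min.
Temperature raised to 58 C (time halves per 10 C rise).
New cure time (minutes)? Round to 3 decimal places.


Acceleration factor = 2^(33/10) = 9.8492
New time = 167 / 9.8492 = 16.956 min

16.956


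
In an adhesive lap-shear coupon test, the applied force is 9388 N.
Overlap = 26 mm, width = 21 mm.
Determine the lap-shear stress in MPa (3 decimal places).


stress = F / (overlap * width)
= 9388 / (26 * 21)
= 17.194 MPa

17.194


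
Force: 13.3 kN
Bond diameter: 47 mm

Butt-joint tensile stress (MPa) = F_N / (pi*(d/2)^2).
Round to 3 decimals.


F_N = 13.3 * 1000 = 13300.0 N
A = pi*(23.5)^2 = 1734.9445 mm^2
stress = 13300.0 / 1734.9445 = 7.666 MPa

7.666


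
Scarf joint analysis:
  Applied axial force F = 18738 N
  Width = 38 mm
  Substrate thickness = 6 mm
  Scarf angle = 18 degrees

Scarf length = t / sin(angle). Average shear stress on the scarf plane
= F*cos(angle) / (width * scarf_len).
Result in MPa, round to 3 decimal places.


Scarf length = 6 / sin(18 deg) = 19.4164 mm
cos(18 deg) = 0.951057
Shear = 18738 * 0.951057 / (38 * 19.4164)
= 24.153 MPa

24.153


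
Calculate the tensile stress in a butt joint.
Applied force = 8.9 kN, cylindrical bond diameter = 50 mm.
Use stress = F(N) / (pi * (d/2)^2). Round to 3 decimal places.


A = pi * 25.0^2 = 1963.4954 mm^2
sigma = 8900.0 / 1963.4954 = 4.533 MPa

4.533


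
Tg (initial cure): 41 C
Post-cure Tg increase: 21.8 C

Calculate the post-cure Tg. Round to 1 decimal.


Post-cure Tg = 41 + 21.8 = 62.8 C

62.8


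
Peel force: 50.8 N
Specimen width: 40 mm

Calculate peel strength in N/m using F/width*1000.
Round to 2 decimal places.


Peel strength = 50.8 / 40 * 1000 = 1270.00 N/m

1270.00


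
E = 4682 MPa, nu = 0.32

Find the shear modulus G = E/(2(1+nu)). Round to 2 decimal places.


G = 4682 / (2 * 1.32)
= 1773.48 MPa

1773.48


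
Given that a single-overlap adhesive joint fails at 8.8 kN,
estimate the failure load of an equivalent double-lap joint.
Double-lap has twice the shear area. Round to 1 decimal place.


Double-lap factor = 2
Expected load = 8.8 * 2 = 17.6 kN

17.6


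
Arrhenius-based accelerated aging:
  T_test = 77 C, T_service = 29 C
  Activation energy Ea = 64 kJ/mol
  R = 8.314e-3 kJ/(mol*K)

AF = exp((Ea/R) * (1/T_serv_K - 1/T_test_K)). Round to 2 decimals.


T_test_K = 350.15, T_serv_K = 302.15
AF = exp((64/8.314e-3) * (1/302.15 - 1/350.15))
= 32.87

32.87


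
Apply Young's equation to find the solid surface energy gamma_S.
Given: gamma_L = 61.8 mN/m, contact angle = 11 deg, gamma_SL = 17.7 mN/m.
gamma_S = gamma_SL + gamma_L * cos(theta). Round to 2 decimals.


theta_rad = 11 * pi/180 = 0.191986
gamma_S = 17.7 + 61.8 * cos(0.191986)
= 78.36 mN/m

78.36


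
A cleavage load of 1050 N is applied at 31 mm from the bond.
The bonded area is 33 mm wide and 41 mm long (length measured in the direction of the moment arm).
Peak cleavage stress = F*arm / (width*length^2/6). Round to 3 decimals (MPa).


Moment = 1050 * 31 = 32550 N*mm
Section modulus = 33 * 1681 / 6 = 55473 / 6 mm^3
Stress = 32550 / (55473 / 6) = 195300 / 55473
= 3.521 MPa

3.521


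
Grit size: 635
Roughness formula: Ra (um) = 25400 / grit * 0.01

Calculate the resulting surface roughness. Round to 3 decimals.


Ra = 25400 / 635 * 0.01
= 0.400 um

0.400


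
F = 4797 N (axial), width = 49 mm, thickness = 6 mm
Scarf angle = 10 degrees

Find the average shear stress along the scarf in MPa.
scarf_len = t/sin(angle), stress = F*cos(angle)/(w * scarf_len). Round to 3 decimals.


scarf_len = 6/sin(10 deg) = 34.5526
cos(10 deg) = 0.984808
stress = 4797*0.984808/(49*34.5526) = 2.790 MPa

2.790


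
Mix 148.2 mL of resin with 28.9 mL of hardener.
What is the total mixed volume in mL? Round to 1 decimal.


Total = 148.2 + 28.9 = 177.1 mL

177.1


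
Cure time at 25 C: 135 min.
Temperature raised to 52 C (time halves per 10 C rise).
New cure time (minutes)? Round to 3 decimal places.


Acceleration factor = 2^(27/10) = 6.4980
New time = 135 / 6.4980 = 20.776 min

20.776


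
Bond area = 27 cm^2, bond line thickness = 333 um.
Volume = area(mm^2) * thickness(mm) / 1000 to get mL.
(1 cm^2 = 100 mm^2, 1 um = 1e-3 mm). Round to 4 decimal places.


area_mm2 = 27 * 100 = 2700
blt_mm = 333 * 1e-3 = 0.333
vol_mm3 = 2700 * 0.333 = 899.1
vol_mL = 899.1 / 1000 = 0.8991 mL

0.8991


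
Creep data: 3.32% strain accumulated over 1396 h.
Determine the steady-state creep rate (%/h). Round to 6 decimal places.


Rate = 3.32 / 1396 = 0.002378 %/h

0.002378


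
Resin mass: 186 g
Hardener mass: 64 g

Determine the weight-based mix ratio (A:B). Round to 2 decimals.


Ratio = 186 / 64 = 2.91

2.91


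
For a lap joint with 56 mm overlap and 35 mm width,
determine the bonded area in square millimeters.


Area = 56 * 35 = 1960 mm^2

1960


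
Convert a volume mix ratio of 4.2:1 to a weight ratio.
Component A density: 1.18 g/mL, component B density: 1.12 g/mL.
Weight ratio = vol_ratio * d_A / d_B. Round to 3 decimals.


= 4.2 * 1.18 / 1.12 = 4.425

4.425


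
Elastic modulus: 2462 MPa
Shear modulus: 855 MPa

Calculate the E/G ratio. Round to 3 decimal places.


E / G = 2462 / 855 = 2.880

2.880


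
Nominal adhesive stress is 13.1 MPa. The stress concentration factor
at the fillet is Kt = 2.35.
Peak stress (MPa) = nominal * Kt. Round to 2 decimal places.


Peak = 13.1 * 2.35 = 30.79 MPa

30.79


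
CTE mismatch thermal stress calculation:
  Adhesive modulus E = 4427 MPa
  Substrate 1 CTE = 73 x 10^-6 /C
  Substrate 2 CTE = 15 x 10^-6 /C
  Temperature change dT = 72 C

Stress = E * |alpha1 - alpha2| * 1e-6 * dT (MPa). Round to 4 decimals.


delta_alpha = |73 - 15| = 58 x 10^-6/C
Stress = 4427 * 58e-6 * 72
= 18.4872 MPa

18.4872


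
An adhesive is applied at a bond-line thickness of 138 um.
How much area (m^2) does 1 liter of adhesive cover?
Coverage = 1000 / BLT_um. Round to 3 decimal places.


Coverage = 1000 / 138 = 7.246 m^2

7.246


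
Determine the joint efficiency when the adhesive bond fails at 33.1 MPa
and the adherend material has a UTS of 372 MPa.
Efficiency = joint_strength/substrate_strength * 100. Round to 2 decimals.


Joint efficiency = 33.1 / 372 * 100
= 8.90%

8.90


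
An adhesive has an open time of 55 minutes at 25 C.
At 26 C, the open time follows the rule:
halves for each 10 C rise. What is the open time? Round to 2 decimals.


Factor = 2^((26-25)/10) = 1.0718
Open time = 55 / 1.0718 = 51.32 min

51.32


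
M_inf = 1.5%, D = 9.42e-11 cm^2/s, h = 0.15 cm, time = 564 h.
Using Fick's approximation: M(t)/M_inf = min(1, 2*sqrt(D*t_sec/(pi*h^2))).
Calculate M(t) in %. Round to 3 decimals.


t = 2030400 s
ratio = min(1, 2*sqrt(9.42e-11*2030400/(pi*0.0225)))
= 0.104035
M(t) = 1.5 * 0.104035 = 0.156%

0.156


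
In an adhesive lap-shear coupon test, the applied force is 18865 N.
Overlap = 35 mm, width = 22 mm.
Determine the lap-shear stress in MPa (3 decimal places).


stress = F / (overlap * width)
= 18865 / (35 * 22)
= 24.500 MPa

24.500


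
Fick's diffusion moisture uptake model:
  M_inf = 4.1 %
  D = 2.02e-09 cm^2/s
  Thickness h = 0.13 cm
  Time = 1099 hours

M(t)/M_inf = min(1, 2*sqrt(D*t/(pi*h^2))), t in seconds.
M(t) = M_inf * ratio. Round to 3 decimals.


t_sec = 1099 * 3600 = 3956400
ratio = 2*sqrt(2.02e-09*3956400/(pi*0.13^2))
= min(1, 0.775957)
= 0.775957
M(t) = 4.1 * 0.775957 = 3.181 %

3.181


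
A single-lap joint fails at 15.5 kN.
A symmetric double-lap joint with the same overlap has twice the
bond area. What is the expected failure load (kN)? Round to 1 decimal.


Double-lap load = 2 * 15.5 = 31.0 kN

31.0


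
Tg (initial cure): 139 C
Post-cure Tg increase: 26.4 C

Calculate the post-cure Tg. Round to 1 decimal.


Post-cure Tg = 139 + 26.4 = 165.4 C

165.4


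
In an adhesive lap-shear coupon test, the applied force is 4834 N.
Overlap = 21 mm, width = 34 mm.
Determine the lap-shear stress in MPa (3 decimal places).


stress = F / (overlap * width)
= 4834 / (21 * 34)
= 6.770 MPa

6.770


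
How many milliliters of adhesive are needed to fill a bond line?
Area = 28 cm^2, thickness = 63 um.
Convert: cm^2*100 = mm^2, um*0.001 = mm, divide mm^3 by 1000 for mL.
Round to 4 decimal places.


= (28 * 100) * (63 * 0.001) / 1000
= 0.1764 mL

0.1764


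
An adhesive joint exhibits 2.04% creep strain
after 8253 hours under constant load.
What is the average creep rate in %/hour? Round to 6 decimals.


Creep rate = strain / time
= 2.04 / 8253
= 0.000247 %/h

0.000247


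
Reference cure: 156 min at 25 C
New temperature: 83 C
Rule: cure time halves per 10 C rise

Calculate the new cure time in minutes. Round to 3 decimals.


factor = 2^((83-25)/10) = 55.7152
t_new = 156 / 55.7152 = 2.800 min

2.800


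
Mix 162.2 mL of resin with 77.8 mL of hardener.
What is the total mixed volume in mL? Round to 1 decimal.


Total = 162.2 + 77.8 = 240.0 mL

240.0


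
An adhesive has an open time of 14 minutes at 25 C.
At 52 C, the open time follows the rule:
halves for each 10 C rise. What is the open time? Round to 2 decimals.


Factor = 2^((52-25)/10) = 6.4980
Open time = 14 / 6.4980 = 2.15 min

2.15


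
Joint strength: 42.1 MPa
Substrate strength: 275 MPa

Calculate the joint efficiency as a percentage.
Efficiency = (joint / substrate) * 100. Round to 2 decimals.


Efficiency = (42.1 / 275) * 100 = 15.31%

15.31


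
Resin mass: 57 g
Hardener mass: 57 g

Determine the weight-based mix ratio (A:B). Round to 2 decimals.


Ratio = 57 / 57 = 1.00

1.00


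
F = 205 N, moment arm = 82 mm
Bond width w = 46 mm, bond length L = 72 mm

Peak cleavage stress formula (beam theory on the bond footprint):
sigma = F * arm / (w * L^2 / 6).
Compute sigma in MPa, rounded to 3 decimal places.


sigma = (205 * 82) / (46 * 5184 / 6)
= 16810 * 6 / 238464
= 100860 / 238464
= 0.423 MPa

0.423


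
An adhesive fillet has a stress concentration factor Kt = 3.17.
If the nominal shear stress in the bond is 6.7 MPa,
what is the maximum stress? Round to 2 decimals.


Max stress = 6.7 * 3.17 = 21.24 MPa

21.24


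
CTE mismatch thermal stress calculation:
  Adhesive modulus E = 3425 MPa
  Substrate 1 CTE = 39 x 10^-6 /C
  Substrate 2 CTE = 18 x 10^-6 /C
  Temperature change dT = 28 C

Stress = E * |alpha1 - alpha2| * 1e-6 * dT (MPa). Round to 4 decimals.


delta_alpha = |39 - 18| = 21 x 10^-6/C
Stress = 3425 * 21e-6 * 28
= 2.0139 MPa

2.0139


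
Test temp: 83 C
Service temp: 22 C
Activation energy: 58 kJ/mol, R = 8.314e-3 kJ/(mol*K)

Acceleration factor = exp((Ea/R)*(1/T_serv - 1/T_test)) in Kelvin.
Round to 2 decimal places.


AF = exp((58/0.008314)*(1/295.15 - 1/356.15))
= 57.30

57.30


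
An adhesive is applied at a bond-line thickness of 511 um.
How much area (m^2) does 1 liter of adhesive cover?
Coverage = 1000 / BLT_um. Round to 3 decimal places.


Coverage = 1000 / 511 = 1.957 m^2

1.957


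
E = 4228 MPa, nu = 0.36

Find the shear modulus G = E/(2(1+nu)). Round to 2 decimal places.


G = 4228 / (2 * 1.36)
= 1554.41 MPa

1554.41


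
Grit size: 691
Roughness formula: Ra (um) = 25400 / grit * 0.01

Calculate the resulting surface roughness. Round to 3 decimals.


Ra = 25400 / 691 * 0.01
= 0.368 um

0.368


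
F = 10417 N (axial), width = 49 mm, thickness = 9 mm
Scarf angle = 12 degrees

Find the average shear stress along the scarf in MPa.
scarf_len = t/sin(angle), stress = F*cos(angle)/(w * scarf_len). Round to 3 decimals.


scarf_len = 9/sin(12 deg) = 43.2876
cos(12 deg) = 0.978148
stress = 10417*0.978148/(49*43.2876) = 4.804 MPa

4.804


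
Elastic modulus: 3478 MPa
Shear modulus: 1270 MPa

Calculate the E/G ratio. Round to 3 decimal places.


E / G = 3478 / 1270 = 2.739

2.739


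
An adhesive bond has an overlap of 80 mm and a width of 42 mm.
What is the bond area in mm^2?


Bond area = overlap * width
= 80 * 42
= 3360 mm^2

3360


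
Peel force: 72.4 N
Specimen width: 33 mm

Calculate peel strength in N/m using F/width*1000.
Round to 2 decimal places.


Peel strength = 72.4 / 33 * 1000 = 2193.94 N/m

2193.94


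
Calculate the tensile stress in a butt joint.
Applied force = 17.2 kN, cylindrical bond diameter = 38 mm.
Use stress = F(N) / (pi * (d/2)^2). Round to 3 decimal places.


A = pi * 19.0^2 = 1134.1149 mm^2
sigma = 17200.0 / 1134.1149 = 15.166 MPa

15.166


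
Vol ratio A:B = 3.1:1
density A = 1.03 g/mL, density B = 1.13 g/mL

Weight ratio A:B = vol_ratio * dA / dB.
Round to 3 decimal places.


Weight ratio = 3.1 * 1.03 / 1.13
= 2.826

2.826


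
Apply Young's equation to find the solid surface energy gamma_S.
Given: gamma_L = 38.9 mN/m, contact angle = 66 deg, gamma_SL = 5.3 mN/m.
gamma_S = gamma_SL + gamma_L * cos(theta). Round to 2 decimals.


theta_rad = 66 * pi/180 = 1.151917
gamma_S = 5.3 + 38.9 * cos(1.151917)
= 21.12 mN/m

21.12


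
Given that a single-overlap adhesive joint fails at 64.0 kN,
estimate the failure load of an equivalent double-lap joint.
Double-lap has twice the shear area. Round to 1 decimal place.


Double-lap factor = 2
Expected load = 64.0 * 2 = 128.0 kN

128.0


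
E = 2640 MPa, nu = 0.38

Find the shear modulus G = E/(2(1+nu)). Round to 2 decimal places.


G = 2640 / (2 * 1.38)
= 956.52 MPa

956.52


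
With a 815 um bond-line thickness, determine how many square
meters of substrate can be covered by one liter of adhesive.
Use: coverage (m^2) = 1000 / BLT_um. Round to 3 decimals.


Coverage = 1000 / 815 = 1.227 m^2

1.227


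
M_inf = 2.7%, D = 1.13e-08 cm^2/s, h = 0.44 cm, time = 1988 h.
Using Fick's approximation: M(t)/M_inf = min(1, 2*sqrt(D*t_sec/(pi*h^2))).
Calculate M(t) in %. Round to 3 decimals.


t = 7156800 s
ratio = min(1, 2*sqrt(1.13e-08*7156800/(pi*0.1936)))
= 0.729291
M(t) = 2.7 * 0.729291 = 1.969%

1.969


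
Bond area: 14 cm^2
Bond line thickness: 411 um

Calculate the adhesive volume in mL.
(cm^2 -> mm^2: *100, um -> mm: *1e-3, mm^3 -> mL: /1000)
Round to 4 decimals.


V = 14*100 * 411*1e-3 / 1000
= 0.5754 mL

0.5754


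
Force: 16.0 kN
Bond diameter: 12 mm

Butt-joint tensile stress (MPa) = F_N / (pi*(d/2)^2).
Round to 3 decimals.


F_N = 16.0 * 1000 = 16000.0 N
A = pi*(6.0)^2 = 113.0973 mm^2
stress = 16000.0 / 113.0973 = 141.471 MPa

141.471


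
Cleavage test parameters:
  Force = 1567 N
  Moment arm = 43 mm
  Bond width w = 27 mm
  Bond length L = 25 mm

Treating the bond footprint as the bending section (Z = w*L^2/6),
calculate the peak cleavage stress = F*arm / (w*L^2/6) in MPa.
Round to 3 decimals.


M = 1567 * 43 = 67381 N*mm
Z = 27 * 25^2 / 6 = 16875 / 6 mm^3
sigma = M / Z = 6 * 67381 / 16875 = 404286 / 16875
= 23.958 MPa

23.958


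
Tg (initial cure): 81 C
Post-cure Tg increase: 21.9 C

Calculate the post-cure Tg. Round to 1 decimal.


Post-cure Tg = 81 + 21.9 = 102.9 C

102.9


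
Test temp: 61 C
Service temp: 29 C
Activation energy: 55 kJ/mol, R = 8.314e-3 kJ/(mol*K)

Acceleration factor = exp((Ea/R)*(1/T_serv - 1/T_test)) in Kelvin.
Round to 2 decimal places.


AF = exp((55/0.008314)*(1/302.15 - 1/334.15))
= 8.14

8.14


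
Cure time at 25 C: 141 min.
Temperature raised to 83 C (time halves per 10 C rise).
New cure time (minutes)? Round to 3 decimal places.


Acceleration factor = 2^(58/10) = 55.7152
New time = 141 / 55.7152 = 2.531 min

2.531


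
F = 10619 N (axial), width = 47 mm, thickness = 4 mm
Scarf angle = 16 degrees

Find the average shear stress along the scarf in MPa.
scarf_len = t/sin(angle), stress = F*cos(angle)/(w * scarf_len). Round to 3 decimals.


scarf_len = 4/sin(16 deg) = 14.5118
cos(16 deg) = 0.961262
stress = 10619*0.961262/(47*14.5118) = 14.966 MPa

14.966


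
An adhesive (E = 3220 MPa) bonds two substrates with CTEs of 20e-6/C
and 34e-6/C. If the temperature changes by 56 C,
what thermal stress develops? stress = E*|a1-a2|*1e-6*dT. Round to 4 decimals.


Stress = 3220 * |20 - 34| * 1e-6 * 56
= 2.5245 MPa

2.5245


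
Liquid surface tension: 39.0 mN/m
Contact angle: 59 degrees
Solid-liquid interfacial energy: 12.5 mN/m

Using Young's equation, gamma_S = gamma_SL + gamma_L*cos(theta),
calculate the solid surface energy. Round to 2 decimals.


gamma_S = 12.5 + 39.0 * cos(59)
= 32.59 mN/m

32.59


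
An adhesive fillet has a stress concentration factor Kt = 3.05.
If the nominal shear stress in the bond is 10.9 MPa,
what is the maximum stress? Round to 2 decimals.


Max stress = 10.9 * 3.05 = 33.25 MPa

33.25


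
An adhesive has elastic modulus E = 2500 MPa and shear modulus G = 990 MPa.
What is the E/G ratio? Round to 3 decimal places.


E/G = 2500 / 990 = 2.525

2.525


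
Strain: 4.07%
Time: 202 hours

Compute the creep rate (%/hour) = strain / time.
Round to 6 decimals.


Creep rate = 4.07 / 202
= 0.020149 %/h

0.020149


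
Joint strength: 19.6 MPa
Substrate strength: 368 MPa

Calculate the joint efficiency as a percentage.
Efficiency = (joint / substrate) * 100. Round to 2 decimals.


Efficiency = (19.6 / 368) * 100 = 5.33%

5.33


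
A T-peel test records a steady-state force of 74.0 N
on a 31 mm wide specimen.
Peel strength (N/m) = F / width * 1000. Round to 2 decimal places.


Peel strength = 74.0 / 31 * 1000
= 2387.10 N/m

2387.10


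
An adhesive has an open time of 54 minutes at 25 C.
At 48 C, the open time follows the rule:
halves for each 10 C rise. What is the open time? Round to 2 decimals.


Factor = 2^((48-25)/10) = 4.9246
Open time = 54 / 4.9246 = 10.97 min

10.97


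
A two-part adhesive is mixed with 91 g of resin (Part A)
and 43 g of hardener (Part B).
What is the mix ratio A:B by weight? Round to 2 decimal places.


Mix ratio = mass_A / mass_B
= 91 / 43
= 2.12

2.12


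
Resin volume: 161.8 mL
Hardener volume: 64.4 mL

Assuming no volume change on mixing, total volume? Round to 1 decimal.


V_total = 161.8 + 64.4 = 226.2 mL

226.2


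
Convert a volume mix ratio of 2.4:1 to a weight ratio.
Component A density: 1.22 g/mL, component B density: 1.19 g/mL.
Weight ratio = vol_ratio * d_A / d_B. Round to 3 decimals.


= 2.4 * 1.22 / 1.19 = 2.461

2.461


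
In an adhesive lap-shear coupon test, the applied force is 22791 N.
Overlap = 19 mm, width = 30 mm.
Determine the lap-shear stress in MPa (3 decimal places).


stress = F / (overlap * width)
= 22791 / (19 * 30)
= 39.984 MPa

39.984


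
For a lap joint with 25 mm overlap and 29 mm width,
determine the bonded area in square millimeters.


Area = 25 * 29 = 725 mm^2

725


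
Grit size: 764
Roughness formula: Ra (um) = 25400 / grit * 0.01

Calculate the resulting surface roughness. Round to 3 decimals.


Ra = 25400 / 764 * 0.01
= 0.332 um

0.332


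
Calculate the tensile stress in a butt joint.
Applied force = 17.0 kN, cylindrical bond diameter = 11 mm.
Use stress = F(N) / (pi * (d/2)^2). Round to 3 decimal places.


A = pi * 5.5^2 = 95.0332 mm^2
sigma = 17000.0 / 95.0332 = 178.885 MPa

178.885


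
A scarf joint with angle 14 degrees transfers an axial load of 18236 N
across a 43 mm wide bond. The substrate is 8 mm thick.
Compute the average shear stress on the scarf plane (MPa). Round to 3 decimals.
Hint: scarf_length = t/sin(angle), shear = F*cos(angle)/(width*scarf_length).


scarf_length = 8 / sin(14 deg) = 33.0685 mm
cos(14 deg) = 0.970296
shear stress = 18236 * 0.970296 / (43 * 33.0685)
= 12.444 MPa

12.444


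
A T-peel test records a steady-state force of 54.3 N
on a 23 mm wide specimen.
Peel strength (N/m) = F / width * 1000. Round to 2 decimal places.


Peel strength = 54.3 / 23 * 1000
= 2360.87 N/m

2360.87


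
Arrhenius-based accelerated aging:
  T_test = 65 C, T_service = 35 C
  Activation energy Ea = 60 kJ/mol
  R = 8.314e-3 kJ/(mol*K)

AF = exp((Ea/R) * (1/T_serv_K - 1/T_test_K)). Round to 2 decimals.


T_test_K = 338.15, T_serv_K = 308.15
AF = exp((60/8.314e-3) * (1/308.15 - 1/338.15))
= 7.99

7.99


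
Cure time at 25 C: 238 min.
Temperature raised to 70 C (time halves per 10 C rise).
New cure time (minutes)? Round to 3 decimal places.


Acceleration factor = 2^(45/10) = 22.6274
New time = 238 / 22.6274 = 10.518 min

10.518


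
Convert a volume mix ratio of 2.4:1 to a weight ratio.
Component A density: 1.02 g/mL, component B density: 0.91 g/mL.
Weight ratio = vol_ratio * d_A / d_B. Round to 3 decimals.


= 2.4 * 1.02 / 0.91 = 2.690

2.690


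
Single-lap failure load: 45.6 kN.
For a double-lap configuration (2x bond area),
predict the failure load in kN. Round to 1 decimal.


Failure load = 45.6 * 2 = 91.2 kN

91.2


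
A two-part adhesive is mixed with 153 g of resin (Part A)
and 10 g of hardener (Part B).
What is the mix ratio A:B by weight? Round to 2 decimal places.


Mix ratio = mass_A / mass_B
= 153 / 10
= 15.30

15.30


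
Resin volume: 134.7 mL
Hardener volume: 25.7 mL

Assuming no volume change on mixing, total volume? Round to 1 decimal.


V_total = 134.7 + 25.7 = 160.4 mL

160.4


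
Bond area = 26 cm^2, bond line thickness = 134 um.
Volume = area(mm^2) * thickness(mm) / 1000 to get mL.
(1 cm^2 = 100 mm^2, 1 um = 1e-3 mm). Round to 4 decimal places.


area_mm2 = 26 * 100 = 2600
blt_mm = 134 * 1e-3 = 0.134
vol_mm3 = 2600 * 0.134 = 348.4
vol_mL = 348.4 / 1000 = 0.3484 mL

0.3484


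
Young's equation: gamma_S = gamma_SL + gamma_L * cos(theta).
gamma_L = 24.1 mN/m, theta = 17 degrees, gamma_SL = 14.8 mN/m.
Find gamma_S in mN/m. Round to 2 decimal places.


cos(17 deg) = 0.956305
gamma_S = 14.8 + 24.1 * 0.956305
= 37.85 mN/m

37.85


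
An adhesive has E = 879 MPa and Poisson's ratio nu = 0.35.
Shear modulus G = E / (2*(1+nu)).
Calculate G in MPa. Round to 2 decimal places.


G = 879 / (2*(1+0.35))
= 879 / 2.70
= 325.56 MPa

325.56


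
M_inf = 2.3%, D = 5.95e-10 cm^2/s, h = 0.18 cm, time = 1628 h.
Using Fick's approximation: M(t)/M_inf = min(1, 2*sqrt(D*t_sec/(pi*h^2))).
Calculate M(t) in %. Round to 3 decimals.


t = 5860800 s
ratio = min(1, 2*sqrt(5.95e-10*5860800/(pi*0.0324)))
= 0.370186
M(t) = 2.3 * 0.370186 = 0.851%

0.851


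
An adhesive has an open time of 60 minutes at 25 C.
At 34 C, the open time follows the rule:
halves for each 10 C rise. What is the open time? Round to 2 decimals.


Factor = 2^((34-25)/10) = 1.8661
Open time = 60 / 1.8661 = 32.15 min

32.15


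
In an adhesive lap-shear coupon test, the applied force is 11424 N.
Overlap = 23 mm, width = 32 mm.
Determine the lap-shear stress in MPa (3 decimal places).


stress = F / (overlap * width)
= 11424 / (23 * 32)
= 15.522 MPa

15.522


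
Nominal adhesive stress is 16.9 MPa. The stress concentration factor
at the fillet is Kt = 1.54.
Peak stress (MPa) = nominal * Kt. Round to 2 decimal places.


Peak = 16.9 * 1.54 = 26.03 MPa

26.03


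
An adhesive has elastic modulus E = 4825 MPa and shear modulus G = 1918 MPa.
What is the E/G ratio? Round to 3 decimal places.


E/G = 4825 / 1918 = 2.516

2.516


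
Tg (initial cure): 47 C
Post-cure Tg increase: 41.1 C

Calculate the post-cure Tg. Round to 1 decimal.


Post-cure Tg = 47 + 41.1 = 88.1 C

88.1


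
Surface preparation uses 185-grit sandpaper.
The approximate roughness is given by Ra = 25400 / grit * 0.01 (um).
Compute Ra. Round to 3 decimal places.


Ra = 25400 / 185 * 0.01
= 254 / 185
= 1.373 um

1.373


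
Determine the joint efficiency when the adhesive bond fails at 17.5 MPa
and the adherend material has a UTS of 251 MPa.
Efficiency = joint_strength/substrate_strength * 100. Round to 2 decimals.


Joint efficiency = 17.5 / 251 * 100
= 6.97%

6.97


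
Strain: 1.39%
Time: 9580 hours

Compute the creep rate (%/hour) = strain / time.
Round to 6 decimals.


Creep rate = 1.39 / 9580
= 0.000145 %/h

0.000145


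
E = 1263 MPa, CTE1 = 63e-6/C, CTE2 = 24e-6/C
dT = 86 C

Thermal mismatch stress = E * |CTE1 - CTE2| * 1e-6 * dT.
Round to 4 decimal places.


= 1263 * 39e-6 * 86
= 4.2361 MPa

4.2361


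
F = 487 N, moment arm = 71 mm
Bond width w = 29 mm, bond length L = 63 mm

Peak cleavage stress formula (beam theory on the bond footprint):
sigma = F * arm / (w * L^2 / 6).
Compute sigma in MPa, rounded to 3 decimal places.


sigma = (487 * 71) / (29 * 3969 / 6)
= 34577 * 6 / 115101
= 207462 / 115101
= 1.802 MPa

1.802


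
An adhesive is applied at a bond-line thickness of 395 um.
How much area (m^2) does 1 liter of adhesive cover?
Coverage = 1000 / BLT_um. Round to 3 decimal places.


Coverage = 1000 / 395 = 2.532 m^2

2.532


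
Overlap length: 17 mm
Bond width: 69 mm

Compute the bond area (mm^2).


Bond area = 17 * 69 = 1173 mm^2

1173


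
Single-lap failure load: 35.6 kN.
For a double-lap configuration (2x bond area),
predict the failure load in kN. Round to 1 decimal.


Failure load = 35.6 * 2 = 71.2 kN

71.2


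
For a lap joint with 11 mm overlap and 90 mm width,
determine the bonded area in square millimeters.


Area = 11 * 90 = 990 mm^2

990


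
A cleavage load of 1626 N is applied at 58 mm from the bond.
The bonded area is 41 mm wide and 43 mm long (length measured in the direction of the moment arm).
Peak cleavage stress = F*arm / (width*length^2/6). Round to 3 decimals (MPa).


Moment = 1626 * 58 = 94308 N*mm
Section modulus = 41 * 1849 / 6 = 75809 / 6 mm^3
Stress = 94308 / (75809 / 6) = 565848 / 75809
= 7.464 MPa

7.464


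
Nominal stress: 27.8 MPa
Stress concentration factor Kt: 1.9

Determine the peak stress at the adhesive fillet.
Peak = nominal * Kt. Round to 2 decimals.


Peak stress = 27.8 * 1.9
= 52.82 MPa

52.82


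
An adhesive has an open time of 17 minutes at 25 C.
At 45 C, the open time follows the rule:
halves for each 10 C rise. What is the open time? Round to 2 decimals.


Factor = 2^((45-25)/10) = 4.0000
Open time = 17 / 4.0000 = 4.25 min

4.25


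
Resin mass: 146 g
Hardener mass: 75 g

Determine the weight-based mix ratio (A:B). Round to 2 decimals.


Ratio = 146 / 75 = 1.95

1.95


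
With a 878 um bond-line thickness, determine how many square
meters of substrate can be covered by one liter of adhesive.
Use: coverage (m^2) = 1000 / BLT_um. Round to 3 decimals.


Coverage = 1000 / 878 = 1.139 m^2

1.139


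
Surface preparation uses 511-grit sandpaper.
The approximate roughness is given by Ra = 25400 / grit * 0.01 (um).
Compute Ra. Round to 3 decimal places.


Ra = 25400 / 511 * 0.01
= 254 / 511
= 0.497 um

0.497


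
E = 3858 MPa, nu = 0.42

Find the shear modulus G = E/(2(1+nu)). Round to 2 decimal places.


G = 3858 / (2 * 1.42)
= 1358.45 MPa

1358.45


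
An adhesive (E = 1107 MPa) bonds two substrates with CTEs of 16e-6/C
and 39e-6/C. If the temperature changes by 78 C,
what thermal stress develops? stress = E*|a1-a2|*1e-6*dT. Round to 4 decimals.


Stress = 1107 * |16 - 39| * 1e-6 * 78
= 1.9860 MPa

1.9860


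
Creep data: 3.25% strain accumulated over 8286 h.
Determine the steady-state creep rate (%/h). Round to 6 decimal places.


Rate = 3.25 / 8286 = 0.000392 %/h

0.000392


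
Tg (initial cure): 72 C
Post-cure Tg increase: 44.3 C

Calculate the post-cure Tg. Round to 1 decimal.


Post-cure Tg = 72 + 44.3 = 116.3 C

116.3


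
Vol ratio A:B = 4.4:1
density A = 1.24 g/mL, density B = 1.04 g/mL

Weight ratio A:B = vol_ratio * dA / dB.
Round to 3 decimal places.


Weight ratio = 4.4 * 1.24 / 1.04
= 5.246

5.246


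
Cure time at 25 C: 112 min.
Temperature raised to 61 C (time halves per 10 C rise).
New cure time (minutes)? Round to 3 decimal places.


Acceleration factor = 2^(36/10) = 12.1257
New time = 112 / 12.1257 = 9.237 min

9.237


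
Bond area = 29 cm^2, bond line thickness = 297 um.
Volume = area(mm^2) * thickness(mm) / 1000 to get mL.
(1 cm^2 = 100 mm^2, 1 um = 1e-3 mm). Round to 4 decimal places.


area_mm2 = 29 * 100 = 2900
blt_mm = 297 * 1e-3 = 0.297
vol_mm3 = 2900 * 0.297 = 861.3
vol_mL = 861.3 / 1000 = 0.8613 mL

0.8613


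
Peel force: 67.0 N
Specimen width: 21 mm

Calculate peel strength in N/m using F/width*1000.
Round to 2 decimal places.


Peel strength = 67.0 / 21 * 1000 = 3190.48 N/m

3190.48
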